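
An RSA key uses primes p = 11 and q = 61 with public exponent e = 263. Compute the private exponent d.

φ(n) = (p−1)(q−1) = 10·60 = 600.
Need d with 263·d ≡ 1 (mod 600). Apply the extended Euclidean algorithm:
600 = 2*263 + 74
263 = 3*74 + 41
74 = 1*41 + 33
41 = 1*33 + 8
33 = 4*8 + 1
8 = 8*1 + 0
Back-substitute:
1 = 33 − 4·8
1 = −4·41 + 5·33
1 = 5·74 − 9·41
1 = −9·263 + 32·74
1 = 32·600 − 73·263
So 263·(-73) ≡ 1 (mod 600), hence d ≡ -73 ≡ 527 (mod 600).

527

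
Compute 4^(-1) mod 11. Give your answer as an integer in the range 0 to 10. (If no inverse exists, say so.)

Run Euclid on (11, 4):
11 = 2·4 + 3
4 = 1·3 + 1
3 = 3·1 + 0
The gcd is 1. Working backward:
1 = 4 − 3
1 = −11 + 3·4
So 4·3 ≡ 1 (mod 11).

3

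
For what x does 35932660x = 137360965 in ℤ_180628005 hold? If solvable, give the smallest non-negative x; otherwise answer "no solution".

First find gcd(35932660, 180628005):
180628005 = 5·35932660 + 964705
35932660 = 37·964705 + 238575
964705 = 4·238575 + 10405
238575 = 22·10405 + 9665
10405 = 1·9665 + 740
9665 = 13·740 + 45
740 = 16·45 + 20
45 = 2·20 + 5
20 = 4·5 + 0
gcd = 5 and 5 | 137360965, so solutions exist. Divide through by 5: 7186532x ≡ 27472193 (mod 36125601).
Now find 7186532⁻¹ mod 36125601:
36125601 = 5*7186532 + 192941
7186532 = 37*192941 + 47715
192941 = 4*47715 + 2081
47715 = 22*2081 + 1933
2081 = 1*1933 + 148
1933 = 13*148 + 9
148 = 16*9 + 4
9 = 2*4 + 1
4 = 4*1 + 0
Back-substitute:
1 = 9 − 2·4
1 = −2·148 + 33·9
1 = 33·1933 − 431·148
1 = −431·2081 + 464·1933
1 = 464·47715 − 10639·2081
1 = −10639·192941 + 43020·47715
1 = 43020·7186532 − 1602379·192941
1 = −1602379·36125601 + 8054915·7186532
So 7186532⁻¹ ≡ 8054915 (mod 36125601).
Then x ≡ 8054915·27472193 ≡ 2697928 (mod 36125601); the smallest non-negative solution is x = 2697928.

2697928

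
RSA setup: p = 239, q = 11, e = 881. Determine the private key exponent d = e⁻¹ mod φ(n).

181

φ(n) = (p−1)(q−1) = 238·10 = 2380.
Need d with 881·d ≡ 1 (mod 2380). Apply the extended Euclidean algorithm:
2380 = 2×881 + 618
881 = 1×618 + 263
618 = 2×263 + 92
263 = 2×92 + 79
92 = 1×79 + 13
79 = 6×13 + 1
13 = 13×1 + 0
Back-substitute:
1 = 79 − 6·13
1 = −6·92 + 7·79
1 = 7·263 − 20·92
1 = −20·618 + 47·263
1 = 47·881 − 67·618
1 = −67·2380 + 181·881
So 881·181 ≡ 1 (mod 2380), hence d = 181.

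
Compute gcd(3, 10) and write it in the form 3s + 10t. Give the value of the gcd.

Euclidean algorithm:
10 = 3·3 + 1
3 = 3·1 + 0
gcd(3, 10) = 1.
Working backward:
1 = 10 − 3·3
So 1 = (1)·10 + (-3)·3.

1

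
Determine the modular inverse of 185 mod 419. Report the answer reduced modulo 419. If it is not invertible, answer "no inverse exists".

Apply the Euclidean algorithm to 419 and 185:
419 = 2*185 + 49
185 = 3*49 + 38
49 = 1*38 + 11
38 = 3*11 + 5
11 = 2*5 + 1
5 = 5*1 + 0
The gcd is 1. Working backward:
1 = 11 − 2·5
1 = −2·38 + 7·11
1 = 7·49 − 9·38
1 = −9·185 + 34·49
1 = 34·419 − 77·185
Thus 185·(-77) ≡ 1 (mod 419); reducing, -77 mod 419 = 342.

342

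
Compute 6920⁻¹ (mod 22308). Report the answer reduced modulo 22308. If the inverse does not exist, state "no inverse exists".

Euclidean algorithm on 22308, 6920:
22308 = 3*6920 + 1548
6920 = 4*1548 + 728
1548 = 2*728 + 92
728 = 7*92 + 84
92 = 1*84 + 8
84 = 10*8 + 4
8 = 2*4 + 0
gcd(6920, 22308) = 4 ≠ 1, so 6920 has no multiplicative inverse modulo 22308.

no inverse exists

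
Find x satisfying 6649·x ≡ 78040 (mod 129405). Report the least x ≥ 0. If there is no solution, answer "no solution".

59800

First find gcd(6649, 129405):
129405 = 19·6649 + 3074
6649 = 2·3074 + 501
3074 = 6·501 + 68
501 = 7·68 + 25
68 = 2·25 + 18
25 = 1·18 + 7
18 = 2·7 + 4
7 = 1·4 + 3
4 = 1·3 + 1
3 = 3·1 + 0
gcd = 1, so a unique solution mod 129405 exists.
Back-substitute for the Bézout coefficients:
1 = 4 − 3
1 = −7 + 2·4
1 = 2·18 − 5·7
1 = −5·25 + 7·18
1 = 7·68 − 19·25
1 = −19·501 + 140·68
1 = 140·3074 − 859·501
1 = −859·6649 + 1858·3074
1 = 1858·129405 − 36161·6649
So 6649·(-36161) ≡ 1 (mod 129405), giving 6649⁻¹ ≡ 93244.
x ≡ 6649⁻¹·78040 ≡ 93244·78040 ≡ 59800 (mod 129405).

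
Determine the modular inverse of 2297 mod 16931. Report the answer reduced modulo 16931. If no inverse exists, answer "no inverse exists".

2484

Extended Euclidean algorithm:
16931 = 7*2297 + 852
2297 = 2*852 + 593
852 = 1*593 + 259
593 = 2*259 + 75
259 = 3*75 + 34
75 = 2*34 + 7
34 = 4*7 + 6
7 = 1*6 + 1
6 = 6*1 + 0
Since gcd(2297, 16931) = 1, back-substitute to write 1 as a combination:
1 = 7 − 6
1 = −34 + 5·7
1 = 5·75 − 11·34
1 = −11·259 + 38·75
1 = 38·593 − 87·259
1 = −87·852 + 125·593
1 = 125·2297 − 337·852
1 = −337·16931 + 2484·2297
So 2297·2484 ≡ 1 (mod 16931).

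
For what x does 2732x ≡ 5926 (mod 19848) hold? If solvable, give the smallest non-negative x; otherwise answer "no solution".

gcd(2732, 19848):
19848 = 7×2732 + 724
2732 = 3×724 + 560
724 = 1×560 + 164
560 = 3×164 + 68
164 = 2×68 + 28
68 = 2×28 + 12
28 = 2×12 + 4
12 = 3×4 + 0
gcd = 4, but 4 ∤ 5926, so the congruence has no solution.

no solution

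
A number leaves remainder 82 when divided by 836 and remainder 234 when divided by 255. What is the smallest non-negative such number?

Write x = 82 + 836·k. Then 836·k ≡ 234 − 82 ≡ 152 (mod 255).
Need 836⁻¹ mod 255. Extended Euclid on (255, 71):
255 = 3·71 + 42
71 = 1·42 + 29
42 = 1·29 + 13
29 = 2·13 + 3
13 = 4·3 + 1
3 = 3·1 + 0
Back-substitute:
1 = 13 − 4·3
1 = −4·29 + 9·13
1 = 9·42 − 13·29
1 = −13·71 + 22·42
1 = 22·255 − 79·71
836⁻¹ ≡ 176 (mod 255), so k ≡ 176·152 ≡ 232 (mod 255).
x = 82 + 836·232 = 194034.

194034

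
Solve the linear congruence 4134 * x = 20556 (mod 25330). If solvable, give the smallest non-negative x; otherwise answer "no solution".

First find gcd(4134, 25330):
25330 = 6*4134 + 526
4134 = 7*526 + 452
526 = 1*452 + 74
452 = 6*74 + 8
74 = 9*8 + 2
8 = 4*2 + 0
gcd = 2 and 2 | 20556, so solutions exist. Divide through by 2: 2067x ≡ 10278 (mod 12665).
Now find 2067⁻¹ mod 12665:
12665 = 6*2067 + 263
2067 = 7*263 + 226
263 = 1*226 + 37
226 = 6*37 + 4
37 = 9*4 + 1
4 = 4*1 + 0
Back-substitute:
1 = 37 − 9·4
1 = −9·226 + 55·37
1 = 55·263 − 64·226
1 = −64·2067 + 503·263
1 = 503·12665 − 3082·2067
So 2067·(-3082) ≡ 1 (mod 12665), i.e. 2067⁻¹ ≡ 9583.
Then x ≡ 9583·10278 ≡ 11034 (mod 12665); the smallest non-negative solution is x = 11034.

11034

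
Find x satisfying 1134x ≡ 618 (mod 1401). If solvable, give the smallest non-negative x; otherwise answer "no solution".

First find gcd(1134, 1401):
1401 = 1·1134 + 267
1134 = 4·267 + 66
267 = 4·66 + 3
66 = 22·3 + 0
gcd = 3 and 3 | 618, so solutions exist. Divide through by 3: 378x ≡ 206 (mod 467).
Now find 378⁻¹ mod 467:
467 = 1·378 + 89
378 = 4·89 + 22
89 = 4·22 + 1
22 = 22·1 + 0
Back-substitute:
1 = 89 − 4·22
1 = −4·378 + 17·89
1 = 17·467 − 21·378
So 378·(-21) ≡ 1 (mod 467), i.e. 378⁻¹ ≡ 446.
Then x ≡ 446·206 ≡ 344 (mod 467); the smallest non-negative solution is x = 344.

344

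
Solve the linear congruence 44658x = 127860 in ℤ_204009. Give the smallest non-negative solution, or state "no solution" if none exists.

44388

First find gcd(44658, 204009):
204009 = 4×44658 + 25377
44658 = 1×25377 + 19281
25377 = 1×19281 + 6096
19281 = 3×6096 + 993
6096 = 6×993 + 138
993 = 7×138 + 27
138 = 5×27 + 3
27 = 9×3 + 0
gcd = 3 and 3 | 127860, so solutions exist. Divide through by 3: 14886x ≡ 42620 (mod 68003).
Now find 14886⁻¹ mod 68003:
68003 = 4·14886 + 8459
14886 = 1·8459 + 6427
8459 = 1·6427 + 2032
6427 = 3·2032 + 331
2032 = 6·331 + 46
331 = 7·46 + 9
46 = 5·9 + 1
9 = 9·1 + 0
Back-substitute:
1 = 46 − 5·9
1 = −5·331 + 36·46
1 = 36·2032 − 221·331
1 = −221·6427 + 699·2032
1 = 699·8459 − 920·6427
1 = −920·14886 + 1619·8459
1 = 1619·68003 − 7396·14886
So 14886·(-7396) ≡ 1 (mod 68003), i.e. 14886⁻¹ ≡ 60607.
Then x ≡ 60607·42620 ≡ 44388 (mod 68003); the smallest non-negative solution is x = 44388.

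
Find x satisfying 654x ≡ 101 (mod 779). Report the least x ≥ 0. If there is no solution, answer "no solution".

585

First find gcd(654, 779):
779 = 1·654 + 125
654 = 5·125 + 29
125 = 4·29 + 9
29 = 3·9 + 2
9 = 4·2 + 1
2 = 2·1 + 0
gcd = 1, so a unique solution mod 779 exists.
Back-substitute for the Bézout coefficients:
1 = 9 − 4·2
1 = −4·29 + 13·9
1 = 13·125 − 56·29
1 = −56·654 + 293·125
1 = 293·779 − 349·654
So 654·(-349) ≡ 1 (mod 779), giving 654⁻¹ ≡ 430.
x ≡ 654⁻¹·101 ≡ 430·101 ≡ 585 (mod 779).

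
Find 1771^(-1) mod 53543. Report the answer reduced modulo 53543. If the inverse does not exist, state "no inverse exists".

no inverse exists

Compute gcd(1771, 53543):
53543 = 30×1771 + 413
1771 = 4×413 + 119
413 = 3×119 + 56
119 = 2×56 + 7
56 = 8×7 + 0
The gcd is 7, not 1, hence no inverse exists.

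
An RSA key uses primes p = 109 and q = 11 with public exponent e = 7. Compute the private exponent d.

463

φ(n) = (p−1)(q−1) = 108·10 = 1080.
Need d with 7·d ≡ 1 (mod 1080). Apply the extended Euclidean algorithm:
1080 = 154×7 + 2
7 = 3×2 + 1
2 = 2×1 + 0
Back-substitute:
1 = 7 − 3·2
1 = −3·1080 + 463·7
So 7·463 ≡ 1 (mod 1080), hence d = 463.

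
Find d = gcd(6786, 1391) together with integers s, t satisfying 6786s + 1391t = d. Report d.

Euclidean algorithm:
6786 = 4×1391 + 1222
1391 = 1×1222 + 169
1222 = 7×169 + 39
169 = 4×39 + 13
39 = 3×13 + 0
gcd(6786, 1391) = 13.
Express as a combination:
13 = 169 − 4·39
13 = −4·1222 + 29·169
13 = 29·1391 − 33·1222
13 = −33·6786 + 161·1391
So 13 = (-33)·6786 + (161)·1391.

13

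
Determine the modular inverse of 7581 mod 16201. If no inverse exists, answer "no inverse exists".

Extended Euclidean algorithm:
16201 = 2×7581 + 1039
7581 = 7×1039 + 308
1039 = 3×308 + 115
308 = 2×115 + 78
115 = 1×78 + 37
78 = 2×37 + 4
37 = 9×4 + 1
4 = 4×1 + 0
Since gcd(7581, 16201) = 1, back-substitute to write 1 as a combination:
1 = 37 − 9·4
1 = −9·78 + 19·37
1 = 19·115 − 28·78
1 = −28·308 + 75·115
1 = 75·1039 − 253·308
1 = −253·7581 + 1846·1039
1 = 1846·16201 − 3945·7581
Thus 7581·(-3945) ≡ 1 (mod 16201); reducing, -3945 mod 16201 = 12256.

12256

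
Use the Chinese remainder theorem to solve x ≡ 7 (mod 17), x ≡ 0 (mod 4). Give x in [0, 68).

24

Write x = 7 + 17·k. Then 17·k ≡ 0 − 7 ≡ 1 (mod 4).
Need 17⁻¹ mod 4. Extended Euclid on (4, 1):
4 = 4·1 + 0
17⁻¹ ≡ 1 (mod 4), so k ≡ 1·1 ≡ 1 (mod 4).
x = 7 + 17·1 = 24.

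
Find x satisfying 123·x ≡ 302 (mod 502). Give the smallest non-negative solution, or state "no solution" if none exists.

80

First find gcd(123, 502):
502 = 4*123 + 10
123 = 12*10 + 3
10 = 3*3 + 1
3 = 3*1 + 0
gcd = 1, so a unique solution mod 502 exists.
Back-substitute for the Bézout coefficients:
1 = 10 − 3·3
1 = −3·123 + 37·10
1 = 37·502 − 151·123
So 123·(-151) ≡ 1 (mod 502), giving 123⁻¹ ≡ 351.
x ≡ 123⁻¹·302 ≡ 351·302 ≡ 80 (mod 502).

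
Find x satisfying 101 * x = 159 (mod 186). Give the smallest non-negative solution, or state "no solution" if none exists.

171

First find gcd(101, 186):
186 = 1·101 + 85
101 = 1·85 + 16
85 = 5·16 + 5
16 = 3·5 + 1
5 = 5·1 + 0
gcd = 1, so a unique solution mod 186 exists.
Back-substitute for the Bézout coefficients:
1 = 16 − 3·5
1 = −3·85 + 16·16
1 = 16·101 − 19·85
1 = −19·186 + 35·101
So 101·(35) ≡ 1 (mod 186), giving 101⁻¹ ≡ 35.
x ≡ 101⁻¹·159 ≡ 35·159 ≡ 171 (mod 186).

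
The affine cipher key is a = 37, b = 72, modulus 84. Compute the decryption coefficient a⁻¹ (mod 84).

25

Extended Euclidean algorithm:
84 = 2·37 + 10
37 = 3·10 + 7
10 = 1·7 + 3
7 = 2·3 + 1
3 = 3·1 + 0
Since gcd(37, 84) = 1, back-substitute to write 1 as a combination:
1 = 7 − 2·3
1 = −2·10 + 3·7
1 = 3·37 − 11·10
1 = −11·84 + 25·37
So 37·25 ≡ 1 (mod 84).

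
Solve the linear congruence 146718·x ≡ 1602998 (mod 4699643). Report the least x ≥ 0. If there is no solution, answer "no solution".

no solution

gcd(146718, 4699643):
4699643 = 32·146718 + 4667
146718 = 31·4667 + 2041
4667 = 2·2041 + 585
2041 = 3·585 + 286
585 = 2·286 + 13
286 = 22·13 + 0
gcd = 13, but 13 ∤ 1602998, so the congruence has no solution.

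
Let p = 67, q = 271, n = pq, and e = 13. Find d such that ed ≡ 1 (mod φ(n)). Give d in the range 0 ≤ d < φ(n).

φ(n) = (p−1)(q−1) = 66·270 = 17820.
Need d with 13·d ≡ 1 (mod 17820). Apply the extended Euclidean algorithm:
17820 = 1370·13 + 10
13 = 1·10 + 3
10 = 3·3 + 1
3 = 3·1 + 0
Back-substitute:
1 = 10 − 3·3
1 = −3·13 + 4·10
1 = 4·17820 − 5483·13
So 13·(-5483) ≡ 1 (mod 17820), hence d ≡ -5483 ≡ 12337 (mod 17820).

12337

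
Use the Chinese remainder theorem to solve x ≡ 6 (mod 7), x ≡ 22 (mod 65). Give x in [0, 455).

Write x = 6 + 7·k. Then 7·k ≡ 22 − 6 ≡ 16 (mod 65).
Need 7⁻¹ mod 65. Extended Euclid on (65, 7):
65 = 9×7 + 2
7 = 3×2 + 1
2 = 2×1 + 0
Back-substitute:
1 = 7 − 3·2
1 = −3·65 + 28·7
7⁻¹ ≡ 28 (mod 65), so k ≡ 28·16 ≡ 58 (mod 65).
x = 6 + 7·58 = 412.

412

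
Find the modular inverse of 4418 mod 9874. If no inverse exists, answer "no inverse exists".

Euclidean algorithm on 9874, 4418:
9874 = 2·4418 + 1038
4418 = 4·1038 + 266
1038 = 3·266 + 240
266 = 1·240 + 26
240 = 9·26 + 6
26 = 4·6 + 2
6 = 3·2 + 0
The gcd is 2, not 1, hence no inverse exists.

no inverse exists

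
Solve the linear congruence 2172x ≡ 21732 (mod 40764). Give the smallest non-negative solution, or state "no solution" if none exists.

2356

First find gcd(2172, 40764):
40764 = 18*2172 + 1668
2172 = 1*1668 + 504
1668 = 3*504 + 156
504 = 3*156 + 36
156 = 4*36 + 12
36 = 3*12 + 0
gcd = 12 and 12 | 21732, so solutions exist. Divide through by 12: 181x ≡ 1811 (mod 3397).
Now find 181⁻¹ mod 3397:
3397 = 18·181 + 139
181 = 1·139 + 42
139 = 3·42 + 13
42 = 3·13 + 3
13 = 4·3 + 1
3 = 3·1 + 0
Back-substitute:
1 = 13 − 4·3
1 = −4·42 + 13·13
1 = 13·139 − 43·42
1 = −43·181 + 56·139
1 = 56·3397 − 1051·181
So 181·(-1051) ≡ 1 (mod 3397), i.e. 181⁻¹ ≡ 2346.
Then x ≡ 2346·1811 ≡ 2356 (mod 3397); the smallest non-negative solution is x = 2356.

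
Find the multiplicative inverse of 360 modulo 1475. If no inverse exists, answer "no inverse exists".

Euclidean algorithm on 1475, 360:
1475 = 4×360 + 35
360 = 10×35 + 10
35 = 3×10 + 5
10 = 2×5 + 0
The gcd is 5, not 1, hence no inverse exists.

no inverse exists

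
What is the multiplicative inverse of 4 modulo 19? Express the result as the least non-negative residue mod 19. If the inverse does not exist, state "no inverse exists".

5

Extended Euclidean algorithm:
19 = 4*4 + 3
4 = 1*3 + 1
3 = 3*1 + 0
gcd = 1, so the inverse exists. Back-substitute:
1 = 4 − 3
1 = −19 + 5·4
So 4·5 ≡ 1 (mod 19).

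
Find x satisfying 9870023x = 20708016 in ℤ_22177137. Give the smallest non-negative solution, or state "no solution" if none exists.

First find gcd(9870023, 22177137):
22177137 = 2·9870023 + 2437091
9870023 = 4·2437091 + 121659
2437091 = 20·121659 + 3911
121659 = 31·3911 + 418
3911 = 9·418 + 149
418 = 2·149 + 120
149 = 1·120 + 29
120 = 4·29 + 4
29 = 7·4 + 1
4 = 4·1 + 0
gcd = 1, so a unique solution mod 22177137 exists.
Back-substitute for the Bézout coefficients:
1 = 29 − 7·4
1 = −7·120 + 29·29
1 = 29·149 − 36·120
1 = −36·418 + 101·149
1 = 101·3911 − 945·418
1 = −945·121659 + 29396·3911
1 = 29396·2437091 − 588865·121659
1 = −588865·9870023 + 2384856·2437091
1 = 2384856·22177137 − 5358577·9870023
So 9870023·(-5358577) ≡ 1 (mod 22177137), giving 9870023⁻¹ ≡ 16818560.
x ≡ 9870023⁻¹·20708016 ≡ 16818560·20708016 ≡ 2262831 (mod 22177137).

2262831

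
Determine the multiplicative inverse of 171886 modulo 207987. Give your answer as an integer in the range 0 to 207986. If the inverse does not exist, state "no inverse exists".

no inverse exists

Euclidean algorithm on 207987, 171886:
207987 = 1×171886 + 36101
171886 = 4×36101 + 27482
36101 = 1×27482 + 8619
27482 = 3×8619 + 1625
8619 = 5×1625 + 494
1625 = 3×494 + 143
494 = 3×143 + 65
143 = 2×65 + 13
65 = 5×13 + 0
Since gcd = 13 > 1, 171886 is not a unit mod 207987.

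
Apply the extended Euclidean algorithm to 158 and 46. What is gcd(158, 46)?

Apply Euclid's algorithm to 158 and 46:
158 = 3·46 + 20
46 = 2·20 + 6
20 = 3·6 + 2
6 = 3·2 + 0
gcd(158, 46) = 2.
Working backward:
2 = 20 − 3·6
2 = −3·46 + 7·20
2 = 7·158 − 24·46
So 2 = (7)·158 + (-24)·46.

2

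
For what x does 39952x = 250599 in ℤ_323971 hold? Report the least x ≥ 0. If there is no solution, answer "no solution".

90073

First find gcd(39952, 323971):
323971 = 8×39952 + 4355
39952 = 9×4355 + 757
4355 = 5×757 + 570
757 = 1×570 + 187
570 = 3×187 + 9
187 = 20×9 + 7
9 = 1×7 + 2
7 = 3×2 + 1
2 = 2×1 + 0
gcd = 1, so a unique solution mod 323971 exists.
Back-substitute for the Bézout coefficients:
1 = 7 − 3·2
1 = −3·9 + 4·7
1 = 4·187 − 83·9
1 = −83·570 + 253·187
1 = 253·757 − 336·570
1 = −336·4355 + 1933·757
1 = 1933·39952 − 17733·4355
1 = −17733·323971 + 143797·39952
So 39952·(143797) ≡ 1 (mod 323971), giving 39952⁻¹ ≡ 143797.
x ≡ 39952⁻¹·250599 ≡ 143797·250599 ≡ 90073 (mod 323971).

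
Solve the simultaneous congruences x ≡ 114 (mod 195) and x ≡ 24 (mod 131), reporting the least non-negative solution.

Write x = 114 + 195·k. Then 195·k ≡ 24 − 114 ≡ 41 (mod 131).
Need 195⁻¹ mod 131. Extended Euclid on (131, 64):
131 = 2×64 + 3
64 = 21×3 + 1
3 = 3×1 + 0
Back-substitute:
1 = 64 − 21·3
1 = −21·131 + 43·64
195⁻¹ ≡ 43 (mod 131), so k ≡ 43·41 ≡ 60 (mod 131).
x = 114 + 195·60 = 11814.

11814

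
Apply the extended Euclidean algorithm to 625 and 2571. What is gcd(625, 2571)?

Repeated division:
2571 = 4·625 + 71
625 = 8·71 + 57
71 = 1·57 + 14
57 = 4·14 + 1
14 = 14·1 + 0
gcd(625, 2571) = 1.
Back-substituting:
1 = 57 − 4·14
1 = −4·71 + 5·57
1 = 5·625 − 44·71
1 = −44·2571 + 181·625
So 1 = (-44)·2571 + (181)·625.

1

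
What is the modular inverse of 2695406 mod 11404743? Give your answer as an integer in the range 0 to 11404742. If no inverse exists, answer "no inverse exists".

no inverse exists

Euclidean algorithm on 11404743, 2695406:
11404743 = 4×2695406 + 623119
2695406 = 4×623119 + 202930
623119 = 3×202930 + 14329
202930 = 14×14329 + 2324
14329 = 6×2324 + 385
2324 = 6×385 + 14
385 = 27×14 + 7
14 = 2×7 + 0
gcd(2695406, 11404743) = 7 ≠ 1, so 2695406 has no multiplicative inverse modulo 11404743.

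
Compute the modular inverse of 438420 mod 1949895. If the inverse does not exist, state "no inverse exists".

Euclidean algorithm on 1949895, 438420:
1949895 = 4*438420 + 196215
438420 = 2*196215 + 45990
196215 = 4*45990 + 12255
45990 = 3*12255 + 9225
12255 = 1*9225 + 3030
9225 = 3*3030 + 135
3030 = 22*135 + 60
135 = 2*60 + 15
60 = 4*15 + 0
Since gcd = 15 > 1, 438420 is not a unit mod 1949895.

no inverse exists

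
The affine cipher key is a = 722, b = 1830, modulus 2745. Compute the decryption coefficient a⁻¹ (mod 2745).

gcd(2745, 722) by repeated division:
2745 = 3*722 + 579
722 = 1*579 + 143
579 = 4*143 + 7
143 = 20*7 + 3
7 = 2*3 + 1
3 = 3*1 + 0
gcd = 1, so the inverse exists. Back-substitute:
1 = 7 − 2·3
1 = −2·143 + 41·7
1 = 41·579 − 166·143
1 = −166·722 + 207·579
1 = 207·2745 − 787·722
Hence 722⁻¹ ≡ -787 ≡ 1958 (mod 2745).

1958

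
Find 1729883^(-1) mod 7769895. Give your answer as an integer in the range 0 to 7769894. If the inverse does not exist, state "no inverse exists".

3348647

Extended Euclidean algorithm:
7769895 = 4·1729883 + 850363
1729883 = 2·850363 + 29157
850363 = 29·29157 + 4810
29157 = 6·4810 + 297
4810 = 16·297 + 58
297 = 5·58 + 7
58 = 8·7 + 2
7 = 3·2 + 1
2 = 2·1 + 0
gcd = 1, so the inverse exists. Back-substitute:
1 = 7 − 3·2
1 = −3·58 + 25·7
1 = 25·297 − 128·58
1 = −128·4810 + 2073·297
1 = 2073·29157 − 12566·4810
1 = −12566·850363 + 366487·29157
1 = 366487·1729883 − 745540·850363
1 = −745540·7769895 + 3348647·1729883
So 1729883·3348647 ≡ 1 (mod 7769895).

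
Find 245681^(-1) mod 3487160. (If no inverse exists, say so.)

Run Euclid on (3487160, 245681):
3487160 = 14×245681 + 47626
245681 = 5×47626 + 7551
47626 = 6×7551 + 2320
7551 = 3×2320 + 591
2320 = 3×591 + 547
591 = 1×547 + 44
547 = 12×44 + 19
44 = 2×19 + 6
19 = 3×6 + 1
6 = 6×1 + 0
The gcd is 1. Working backward:
1 = 19 − 3·6
1 = −3·44 + 7·19
1 = 7·547 − 87·44
1 = −87·591 + 94·547
1 = 94·2320 − 369·591
1 = −369·7551 + 1201·2320
1 = 1201·47626 − 7575·7551
1 = −7575·245681 + 39076·47626
1 = 39076·3487160 − 554639·245681
So 245681·(-554639) ≡ 1 (mod 3487160), and -554639 ≡ 2932521 (mod 3487160).

2932521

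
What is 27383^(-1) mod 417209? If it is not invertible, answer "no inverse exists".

Extended Euclidean algorithm:
417209 = 15×27383 + 6464
27383 = 4×6464 + 1527
6464 = 4×1527 + 356
1527 = 4×356 + 103
356 = 3×103 + 47
103 = 2×47 + 9
47 = 5×9 + 2
9 = 4×2 + 1
2 = 2×1 + 0
Since gcd(27383, 417209) = 1, back-substitute to write 1 as a combination:
1 = 9 − 4·2
1 = −4·47 + 21·9
1 = 21·103 − 46·47
1 = −46·356 + 159·103
1 = 159·1527 − 682·356
1 = −682·6464 + 2887·1527
1 = 2887·27383 − 12230·6464
1 = −12230·417209 + 186337·27383
So 27383·186337 ≡ 1 (mod 417209).

186337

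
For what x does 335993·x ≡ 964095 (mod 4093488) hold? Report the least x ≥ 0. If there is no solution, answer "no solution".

gcd(335993, 4093488):
4093488 = 12·335993 + 61572
335993 = 5·61572 + 28133
61572 = 2·28133 + 5306
28133 = 5·5306 + 1603
5306 = 3·1603 + 497
1603 = 3·497 + 112
497 = 4·112 + 49
112 = 2·49 + 14
49 = 3·14 + 7
14 = 2·7 + 0
gcd = 7, but 7 ∤ 964095, so the congruence has no solution.

no solution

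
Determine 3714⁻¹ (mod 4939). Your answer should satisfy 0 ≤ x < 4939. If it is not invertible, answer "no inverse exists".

Run Euclid on (4939, 3714):
4939 = 1×3714 + 1225
3714 = 3×1225 + 39
1225 = 31×39 + 16
39 = 2×16 + 7
16 = 2×7 + 2
7 = 3×2 + 1
2 = 2×1 + 0
Since gcd(3714, 4939) = 1, back-substitute to write 1 as a combination:
1 = 7 − 3·2
1 = −3·16 + 7·7
1 = 7·39 − 17·16
1 = −17·1225 + 534·39
1 = 534·3714 − 1619·1225
1 = −1619·4939 + 2153·3714
So 3714·2153 ≡ 1 (mod 4939).

2153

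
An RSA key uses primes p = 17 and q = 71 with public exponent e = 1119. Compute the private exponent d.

1119

φ(n) = (p−1)(q−1) = 16·70 = 1120.
Need d with 1119·d ≡ 1 (mod 1120). Apply the extended Euclidean algorithm:
1120 = 1·1119 + 1
1119 = 1119·1 + 0
Back-substitute:
1 = 1120 − 1119
So 1119·(-1) ≡ 1 (mod 1120), hence d ≡ -1 ≡ 1119 (mod 1120).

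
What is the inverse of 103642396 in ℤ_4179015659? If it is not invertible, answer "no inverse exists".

Euclidean algorithm on 4179015659, 103642396:
4179015659 = 40·103642396 + 33319819
103642396 = 3·33319819 + 3682939
33319819 = 9·3682939 + 173368
3682939 = 21·173368 + 42211
173368 = 4·42211 + 4524
42211 = 9·4524 + 1495
4524 = 3·1495 + 39
1495 = 38·39 + 13
39 = 3·13 + 0
gcd(103642396, 4179015659) = 13 ≠ 1, so 103642396 has no multiplicative inverse modulo 4179015659.

no inverse exists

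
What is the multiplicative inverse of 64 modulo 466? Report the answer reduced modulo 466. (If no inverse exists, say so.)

Euclidean algorithm on 466, 64:
466 = 7×64 + 18
64 = 3×18 + 10
18 = 1×10 + 8
10 = 1×8 + 2
8 = 4×2 + 0
The gcd is 2, not 1, hence no inverse exists.

no inverse exists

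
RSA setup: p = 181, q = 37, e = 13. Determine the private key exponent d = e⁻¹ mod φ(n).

997

φ(n) = (p−1)(q−1) = 180·36 = 6480.
Need d with 13·d ≡ 1 (mod 6480). Apply the extended Euclidean algorithm:
6480 = 498·13 + 6
13 = 2·6 + 1
6 = 6·1 + 0
Back-substitute:
1 = 13 − 2·6
1 = −2·6480 + 997·13
So 13·997 ≡ 1 (mod 6480), hence d = 997.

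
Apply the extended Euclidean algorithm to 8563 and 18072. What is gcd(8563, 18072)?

Euclidean algorithm:
18072 = 2*8563 + 946
8563 = 9*946 + 49
946 = 19*49 + 15
49 = 3*15 + 4
15 = 3*4 + 3
4 = 1*3 + 1
3 = 3*1 + 0
gcd(8563, 18072) = 1.
Back-substituting:
1 = 4 − 3
1 = −15 + 4·4
1 = 4·49 − 13·15
1 = −13·946 + 251·49
1 = 251·8563 − 2272·946
1 = −2272·18072 + 4795·8563
So 1 = (-2272)·18072 + (4795)·8563.

1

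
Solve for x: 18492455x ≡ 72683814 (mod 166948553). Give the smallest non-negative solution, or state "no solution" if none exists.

First find gcd(18492455, 166948553):
166948553 = 9·18492455 + 516458
18492455 = 35·516458 + 416425
516458 = 1·416425 + 100033
416425 = 4·100033 + 16293
100033 = 6·16293 + 2275
16293 = 7·2275 + 368
2275 = 6·368 + 67
368 = 5·67 + 33
67 = 2·33 + 1
33 = 33·1 + 0
gcd = 1, so a unique solution mod 166948553 exists.
Back-substitute for the Bézout coefficients:
1 = 67 − 2·33
1 = −2·368 + 11·67
1 = 11·2275 − 68·368
1 = −68·16293 + 487·2275
1 = 487·100033 − 2990·16293
1 = −2990·416425 + 12447·100033
1 = 12447·516458 − 15437·416425
1 = −15437·18492455 + 552742·516458
1 = 552742·166948553 − 4990115·18492455
So 18492455·(-4990115) ≡ 1 (mod 166948553), giving 18492455⁻¹ ≡ 161958438.
x ≡ 18492455⁻¹·72683814 ≡ 161958438·72683814 ≡ 149350480 (mod 166948553).

149350480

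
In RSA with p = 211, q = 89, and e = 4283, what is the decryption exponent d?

16547

φ(n) = (p−1)(q−1) = 210·88 = 18480.
Need d with 4283·d ≡ 1 (mod 18480). Apply the extended Euclidean algorithm:
18480 = 4*4283 + 1348
4283 = 3*1348 + 239
1348 = 5*239 + 153
239 = 1*153 + 86
153 = 1*86 + 67
86 = 1*67 + 19
67 = 3*19 + 10
19 = 1*10 + 9
10 = 1*9 + 1
9 = 9*1 + 0
Back-substitute:
1 = 10 − 9
1 = −19 + 2·10
1 = 2·67 − 7·19
1 = −7·86 + 9·67
1 = 9·153 − 16·86
1 = −16·239 + 25·153
1 = 25·1348 − 141·239
1 = −141·4283 + 448·1348
1 = 448·18480 − 1933·4283
So 4283·(-1933) ≡ 1 (mod 18480), hence d ≡ -1933 ≡ 16547 (mod 18480).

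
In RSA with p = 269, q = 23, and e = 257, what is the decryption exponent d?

2753

φ(n) = (p−1)(q−1) = 268·22 = 5896.
Need d with 257·d ≡ 1 (mod 5896). Apply the extended Euclidean algorithm:
5896 = 22·257 + 242
257 = 1·242 + 15
242 = 16·15 + 2
15 = 7·2 + 1
2 = 2·1 + 0
Back-substitute:
1 = 15 − 7·2
1 = −7·242 + 113·15
1 = 113·257 − 120·242
1 = −120·5896 + 2753·257
So 257·2753 ≡ 1 (mod 5896), hence d = 2753.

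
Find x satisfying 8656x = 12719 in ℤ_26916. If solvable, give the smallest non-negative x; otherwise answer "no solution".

gcd(8656, 26916):
26916 = 3*8656 + 948
8656 = 9*948 + 124
948 = 7*124 + 80
124 = 1*80 + 44
80 = 1*44 + 36
44 = 1*36 + 8
36 = 4*8 + 4
8 = 2*4 + 0
gcd = 4, but 4 ∤ 12719, so the congruence has no solution.

no solution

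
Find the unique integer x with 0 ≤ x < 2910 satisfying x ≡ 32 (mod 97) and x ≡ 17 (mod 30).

Write x = 32 + 97·k. Then 97·k ≡ 17 − 32 ≡ 15 (mod 30).
Need 97⁻¹ mod 30. Extended Euclid on (30, 7):
30 = 4·7 + 2
7 = 3·2 + 1
2 = 2·1 + 0
Back-substitute:
1 = 7 − 3·2
1 = −3·30 + 13·7
97⁻¹ ≡ 13 (mod 30), so k ≡ 13·15 ≡ 15 (mod 30).
x = 32 + 97·15 = 1487.

1487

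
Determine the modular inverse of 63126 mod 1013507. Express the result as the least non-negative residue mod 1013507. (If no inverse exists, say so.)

636962

Extended Euclidean algorithm:
1013507 = 16×63126 + 3491
63126 = 18×3491 + 288
3491 = 12×288 + 35
288 = 8×35 + 8
35 = 4×8 + 3
8 = 2×3 + 2
3 = 1×2 + 1
2 = 2×1 + 0
Since gcd(63126, 1013507) = 1, back-substitute to write 1 as a combination:
1 = 3 − 2
1 = −8 + 3·3
1 = 3·35 − 13·8
1 = −13·288 + 107·35
1 = 107·3491 − 1297·288
1 = −1297·63126 + 23453·3491
1 = 23453·1013507 − 376545·63126
So 63126·(-376545) ≡ 1 (mod 1013507), and -376545 ≡ 636962 (mod 1013507).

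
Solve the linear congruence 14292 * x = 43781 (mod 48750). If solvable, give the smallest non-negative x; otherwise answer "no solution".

no solution

gcd(14292, 48750):
48750 = 3*14292 + 5874
14292 = 2*5874 + 2544
5874 = 2*2544 + 786
2544 = 3*786 + 186
786 = 4*186 + 42
186 = 4*42 + 18
42 = 2*18 + 6
18 = 3*6 + 0
gcd = 6, but 6 ∤ 43781, so the congruence has no solution.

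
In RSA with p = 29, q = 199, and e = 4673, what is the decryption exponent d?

401

φ(n) = (p−1)(q−1) = 28·198 = 5544.
Need d with 4673·d ≡ 1 (mod 5544). Apply the extended Euclidean algorithm:
5544 = 1·4673 + 871
4673 = 5·871 + 318
871 = 2·318 + 235
318 = 1·235 + 83
235 = 2·83 + 69
83 = 1·69 + 14
69 = 4·14 + 13
14 = 1·13 + 1
13 = 13·1 + 0
Back-substitute:
1 = 14 − 13
1 = −69 + 5·14
1 = 5·83 − 6·69
1 = −6·235 + 17·83
1 = 17·318 − 23·235
1 = −23·871 + 63·318
1 = 63·4673 − 338·871
1 = −338·5544 + 401·4673
So 4673·401 ≡ 1 (mod 5544), hence d = 401.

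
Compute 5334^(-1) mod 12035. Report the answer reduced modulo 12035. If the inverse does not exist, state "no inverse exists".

449

Extended Euclidean algorithm:
12035 = 2·5334 + 1367
5334 = 3·1367 + 1233
1367 = 1·1233 + 134
1233 = 9·134 + 27
134 = 4·27 + 26
27 = 1·26 + 1
26 = 26·1 + 0
gcd = 1, so the inverse exists. Back-substitute:
1 = 27 − 26
1 = −134 + 5·27
1 = 5·1233 − 46·134
1 = −46·1367 + 51·1233
1 = 51·5334 − 199·1367
1 = −199·12035 + 449·5334
So 5334·449 ≡ 1 (mod 12035).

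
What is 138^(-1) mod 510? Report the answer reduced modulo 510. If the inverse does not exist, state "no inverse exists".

no inverse exists

Euclidean algorithm on 510, 138:
510 = 3*138 + 96
138 = 1*96 + 42
96 = 2*42 + 12
42 = 3*12 + 6
12 = 2*6 + 0
Since gcd = 6 > 1, 138 is not a unit mod 510.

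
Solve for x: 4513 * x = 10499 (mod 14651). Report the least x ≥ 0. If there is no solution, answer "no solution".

7284

First find gcd(4513, 14651):
14651 = 3·4513 + 1112
4513 = 4·1112 + 65
1112 = 17·65 + 7
65 = 9·7 + 2
7 = 3·2 + 1
2 = 2·1 + 0
gcd = 1, so a unique solution mod 14651 exists.
Back-substitute for the Bézout coefficients:
1 = 7 − 3·2
1 = −3·65 + 28·7
1 = 28·1112 − 479·65
1 = −479·4513 + 1944·1112
1 = 1944·14651 − 6311·4513
So 4513·(-6311) ≡ 1 (mod 14651), giving 4513⁻¹ ≡ 8340.
x ≡ 4513⁻¹·10499 ≡ 8340·10499 ≡ 7284 (mod 14651).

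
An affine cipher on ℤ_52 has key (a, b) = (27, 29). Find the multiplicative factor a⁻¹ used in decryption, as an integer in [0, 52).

27

Run Euclid on (52, 27):
52 = 1*27 + 25
27 = 1*25 + 2
25 = 12*2 + 1
2 = 2*1 + 0
gcd = 1, so the inverse exists. Back-substitute:
1 = 25 − 12·2
1 = −12·27 + 13·25
1 = 13·52 − 25·27
Hence 27⁻¹ ≡ -25 ≡ 27 (mod 52).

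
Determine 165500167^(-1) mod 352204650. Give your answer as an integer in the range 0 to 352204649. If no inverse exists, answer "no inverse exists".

Euclidean algorithm on 352204650, 165500167:
352204650 = 2*165500167 + 21204316
165500167 = 7*21204316 + 17069955
21204316 = 1*17069955 + 4134361
17069955 = 4*4134361 + 532511
4134361 = 7*532511 + 406784
532511 = 1*406784 + 125727
406784 = 3*125727 + 29603
125727 = 4*29603 + 7315
29603 = 4*7315 + 343
7315 = 21*343 + 112
343 = 3*112 + 7
112 = 16*7 + 0
gcd(165500167, 352204650) = 7 ≠ 1, so 165500167 has no multiplicative inverse modulo 352204650.

no inverse exists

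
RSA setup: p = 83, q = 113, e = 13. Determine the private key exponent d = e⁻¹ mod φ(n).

1413

φ(n) = (p−1)(q−1) = 82·112 = 9184.
Need d with 13·d ≡ 1 (mod 9184). Apply the extended Euclidean algorithm:
9184 = 706*13 + 6
13 = 2*6 + 1
6 = 6*1 + 0
Back-substitute:
1 = 13 − 2·6
1 = −2·9184 + 1413·13
So 13·1413 ≡ 1 (mod 9184), hence d = 1413.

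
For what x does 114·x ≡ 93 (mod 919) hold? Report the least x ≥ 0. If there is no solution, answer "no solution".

First find gcd(114, 919):
919 = 8*114 + 7
114 = 16*7 + 2
7 = 3*2 + 1
2 = 2*1 + 0
gcd = 1, so a unique solution mod 919 exists.
Back-substitute for the Bézout coefficients:
1 = 7 − 3·2
1 = −3·114 + 49·7
1 = 49·919 − 395·114
So 114·(-395) ≡ 1 (mod 919), giving 114⁻¹ ≡ 524.
x ≡ 114⁻¹·93 ≡ 524·93 ≡ 25 (mod 919).

25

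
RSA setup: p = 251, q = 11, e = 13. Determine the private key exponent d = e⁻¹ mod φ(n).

φ(n) = (p−1)(q−1) = 250·10 = 2500.
Need d with 13·d ≡ 1 (mod 2500). Apply the extended Euclidean algorithm:
2500 = 192×13 + 4
13 = 3×4 + 1
4 = 4×1 + 0
Back-substitute:
1 = 13 − 3·4
1 = −3·2500 + 577·13
So 13·577 ≡ 1 (mod 2500), hence d = 577.

577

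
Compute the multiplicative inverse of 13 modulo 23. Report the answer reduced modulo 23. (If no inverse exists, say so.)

16

Run Euclid on (23, 13):
23 = 1·13 + 10
13 = 1·10 + 3
10 = 3·3 + 1
3 = 3·1 + 0
gcd = 1, so the inverse exists. Back-substitute:
1 = 10 − 3·3
1 = −3·13 + 4·10
1 = 4·23 − 7·13
Hence 13⁻¹ ≡ -7 ≡ 16 (mod 23).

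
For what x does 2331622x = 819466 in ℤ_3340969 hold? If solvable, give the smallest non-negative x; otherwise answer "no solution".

First find gcd(2331622, 3340969):
3340969 = 1·2331622 + 1009347
2331622 = 2·1009347 + 312928
1009347 = 3·312928 + 70563
312928 = 4·70563 + 30676
70563 = 2·30676 + 9211
30676 = 3·9211 + 3043
9211 = 3·3043 + 82
3043 = 37·82 + 9
82 = 9·9 + 1
9 = 9·1 + 0
gcd = 1, so a unique solution mod 3340969 exists.
Back-substitute for the Bézout coefficients:
1 = 82 − 9·9
1 = −9·3043 + 334·82
1 = 334·9211 − 1011·3043
1 = −1011·30676 + 3367·9211
1 = 3367·70563 − 7745·30676
1 = −7745·312928 + 34347·70563
1 = 34347·1009347 − 110786·312928
1 = −110786·2331622 + 255919·1009347
1 = 255919·3340969 − 366705·2331622
So 2331622·(-366705) ≡ 1 (mod 3340969), giving 2331622⁻¹ ≡ 2974264.
x ≡ 2331622⁻¹·819466 ≡ 2974264·819466 ≡ 1177175 (mod 3340969).

1177175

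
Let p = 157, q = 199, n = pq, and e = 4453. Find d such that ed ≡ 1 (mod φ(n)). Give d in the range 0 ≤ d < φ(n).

21829

φ(n) = (p−1)(q−1) = 156·198 = 30888.
Need d with 4453·d ≡ 1 (mod 30888). Apply the extended Euclidean algorithm:
30888 = 6*4453 + 4170
4453 = 1*4170 + 283
4170 = 14*283 + 208
283 = 1*208 + 75
208 = 2*75 + 58
75 = 1*58 + 17
58 = 3*17 + 7
17 = 2*7 + 3
7 = 2*3 + 1
3 = 3*1 + 0
Back-substitute:
1 = 7 − 2·3
1 = −2·17 + 5·7
1 = 5·58 − 17·17
1 = −17·75 + 22·58
1 = 22·208 − 61·75
1 = −61·283 + 83·208
1 = 83·4170 − 1223·283
1 = −1223·4453 + 1306·4170
1 = 1306·30888 − 9059·4453
So 4453·(-9059) ≡ 1 (mod 30888), hence d ≡ -9059 ≡ 21829 (mod 30888).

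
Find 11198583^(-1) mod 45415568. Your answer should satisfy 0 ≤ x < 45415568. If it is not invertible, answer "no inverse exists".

Euclidean algorithm on 45415568, 11198583:
45415568 = 4*11198583 + 621236
11198583 = 18*621236 + 16335
621236 = 38*16335 + 506
16335 = 32*506 + 143
506 = 3*143 + 77
143 = 1*77 + 66
77 = 1*66 + 11
66 = 6*11 + 0
The gcd is 11, not 1, hence no inverse exists.

no inverse exists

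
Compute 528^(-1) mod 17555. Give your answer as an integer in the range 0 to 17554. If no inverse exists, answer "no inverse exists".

4422

Extended Euclidean algorithm:
17555 = 33×528 + 131
528 = 4×131 + 4
131 = 32×4 + 3
4 = 1×3 + 1
3 = 3×1 + 0
gcd = 1, so the inverse exists. Back-substitute:
1 = 4 − 3
1 = −131 + 33·4
1 = 33·528 − 133·131
1 = −133·17555 + 4422·528
So 528·4422 ≡ 1 (mod 17555).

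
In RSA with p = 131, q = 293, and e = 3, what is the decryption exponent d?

25307

φ(n) = (p−1)(q−1) = 130·292 = 37960.
Need d with 3·d ≡ 1 (mod 37960). Apply the extended Euclidean algorithm:
37960 = 12653*3 + 1
3 = 3*1 + 0
Back-substitute:
1 = 37960 − 12653·3
So 3·(-12653) ≡ 1 (mod 37960), hence d ≡ -12653 ≡ 25307 (mod 37960).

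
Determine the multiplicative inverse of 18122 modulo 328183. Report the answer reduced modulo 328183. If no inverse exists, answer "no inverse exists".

258153

Run Euclid on (328183, 18122):
328183 = 18*18122 + 1987
18122 = 9*1987 + 239
1987 = 8*239 + 75
239 = 3*75 + 14
75 = 5*14 + 5
14 = 2*5 + 4
5 = 1*4 + 1
4 = 4*1 + 0
Since gcd(18122, 328183) = 1, back-substitute to write 1 as a combination:
1 = 5 − 4
1 = −14 + 3·5
1 = 3·75 − 16·14
1 = −16·239 + 51·75
1 = 51·1987 − 424·239
1 = −424·18122 + 3867·1987
1 = 3867·328183 − 70030·18122
So 18122·(-70030) ≡ 1 (mod 328183), and -70030 ≡ 258153 (mod 328183).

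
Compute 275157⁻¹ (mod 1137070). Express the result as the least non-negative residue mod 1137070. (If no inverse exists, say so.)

111423

Extended Euclidean algorithm:
1137070 = 4*275157 + 36442
275157 = 7*36442 + 20063
36442 = 1*20063 + 16379
20063 = 1*16379 + 3684
16379 = 4*3684 + 1643
3684 = 2*1643 + 398
1643 = 4*398 + 51
398 = 7*51 + 41
51 = 1*41 + 10
41 = 4*10 + 1
10 = 10*1 + 0
Since gcd(275157, 1137070) = 1, back-substitute to write 1 as a combination:
1 = 41 − 4·10
1 = −4·51 + 5·41
1 = 5·398 − 39·51
1 = −39·1643 + 161·398
1 = 161·3684 − 361·1643
1 = −361·16379 + 1605·3684
1 = 1605·20063 − 1966·16379
1 = −1966·36442 + 3571·20063
1 = 3571·275157 − 26963·36442
1 = −26963·1137070 + 111423·275157
So 275157·111423 ≡ 1 (mod 1137070).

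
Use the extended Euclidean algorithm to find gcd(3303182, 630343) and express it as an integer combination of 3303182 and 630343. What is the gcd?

1

Repeated division:
3303182 = 5·630343 + 151467
630343 = 4·151467 + 24475
151467 = 6·24475 + 4617
24475 = 5·4617 + 1390
4617 = 3·1390 + 447
1390 = 3·447 + 49
447 = 9·49 + 6
49 = 8·6 + 1
6 = 6·1 + 0
gcd(3303182, 630343) = 1.
Express as a combination:
1 = 49 − 8·6
1 = −8·447 + 73·49
1 = 73·1390 − 227·447
1 = −227·4617 + 754·1390
1 = 754·24475 − 3997·4617
1 = −3997·151467 + 24736·24475
1 = 24736·630343 − 102941·151467
1 = −102941·3303182 + 539441·630343
So 1 = (-102941)·3303182 + (539441)·630343.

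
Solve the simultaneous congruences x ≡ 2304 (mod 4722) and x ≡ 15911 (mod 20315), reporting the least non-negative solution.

61062486

Write x = 2304 + 4722·k. Then 4722·k ≡ 15911 − 2304 ≡ 13607 (mod 20315).
Need 4722⁻¹ mod 20315. Extended Euclid on (20315, 4722):
20315 = 4*4722 + 1427
4722 = 3*1427 + 441
1427 = 3*441 + 104
441 = 4*104 + 25
104 = 4*25 + 4
25 = 6*4 + 1
4 = 4*1 + 0
Back-substitute:
1 = 25 − 6·4
1 = −6·104 + 25·25
1 = 25·441 − 106·104
1 = −106·1427 + 343·441
1 = 343·4722 − 1135·1427
1 = −1135·20315 + 4883·4722
4722⁻¹ ≡ 4883 (mod 20315), so k ≡ 4883·13607 ≡ 12931 (mod 20315).
x = 2304 + 4722·12931 = 61062486.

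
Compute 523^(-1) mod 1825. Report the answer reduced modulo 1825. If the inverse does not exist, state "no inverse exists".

Run Euclid on (1825, 523):
1825 = 3×523 + 256
523 = 2×256 + 11
256 = 23×11 + 3
11 = 3×3 + 2
3 = 1×2 + 1
2 = 2×1 + 0
Since gcd(523, 1825) = 1, back-substitute to write 1 as a combination:
1 = 3 − 2
1 = −11 + 4·3
1 = 4·256 − 93·11
1 = −93·523 + 190·256
1 = 190·1825 − 663·523
Hence 523⁻¹ ≡ -663 ≡ 1162 (mod 1825).

1162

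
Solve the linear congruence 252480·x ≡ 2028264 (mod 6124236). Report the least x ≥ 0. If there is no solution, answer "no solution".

First find gcd(252480, 6124236):
6124236 = 24·252480 + 64716
252480 = 3·64716 + 58332
64716 = 1·58332 + 6384
58332 = 9·6384 + 876
6384 = 7·876 + 252
876 = 3·252 + 120
252 = 2·120 + 12
120 = 10·12 + 0
gcd = 12 and 12 | 2028264, so solutions exist. Divide through by 12: 21040x ≡ 169022 (mod 510353).
Now find 21040⁻¹ mod 510353:
510353 = 24*21040 + 5393
21040 = 3*5393 + 4861
5393 = 1*4861 + 532
4861 = 9*532 + 73
532 = 7*73 + 21
73 = 3*21 + 10
21 = 2*10 + 1
10 = 10*1 + 0
Back-substitute:
1 = 21 − 2·10
1 = −2·73 + 7·21
1 = 7·532 − 51·73
1 = −51·4861 + 466·532
1 = 466·5393 − 517·4861
1 = −517·21040 + 2017·5393
1 = 2017·510353 − 48925·21040
So 21040·(-48925) ≡ 1 (mod 510353), i.e. 21040⁻¹ ≡ 461428.
Then x ≡ 461428·169022 ≡ 358662 (mod 510353); the smallest non-negative solution is x = 358662.

358662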